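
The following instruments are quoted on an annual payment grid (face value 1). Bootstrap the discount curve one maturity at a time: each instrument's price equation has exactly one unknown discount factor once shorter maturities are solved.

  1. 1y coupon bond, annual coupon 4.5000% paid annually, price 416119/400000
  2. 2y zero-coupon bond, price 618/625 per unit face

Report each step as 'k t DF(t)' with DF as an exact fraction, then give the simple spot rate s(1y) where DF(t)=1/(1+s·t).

1 1 1991/2000
2 2 618/625
s(1y) = (1/(1991/2000) − 1)/(1) = 9/1991 ≈ 0.4520%

step 1 [1y] bond c/1=9/200: DF=(416119/400000 − 9/200·(0))/(1+9/200) = 1991/2000 ≈ 0.995500
step 2 [2y] zero: DF = P = 618/625 ≈ 0.988800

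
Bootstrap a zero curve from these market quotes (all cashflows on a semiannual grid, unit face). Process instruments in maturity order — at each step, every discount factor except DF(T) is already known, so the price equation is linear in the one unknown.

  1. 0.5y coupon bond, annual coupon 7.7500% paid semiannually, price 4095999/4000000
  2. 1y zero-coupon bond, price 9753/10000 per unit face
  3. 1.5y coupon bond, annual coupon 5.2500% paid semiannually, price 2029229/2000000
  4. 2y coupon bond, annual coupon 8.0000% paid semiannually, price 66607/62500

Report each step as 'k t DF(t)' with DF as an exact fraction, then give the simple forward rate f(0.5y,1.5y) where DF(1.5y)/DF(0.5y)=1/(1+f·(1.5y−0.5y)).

1 1/2 4929/5000
2 1 9753/10000
3 3/2 1877/2000
4 2 2283/2500
f(0.5y,1.5y) = ((4929/5000)/(1877/2000) − 1)/(1) = 473/9385 ≈ 5.0400%

step 1 [0.5y] bond c/2=31/800: DF=(4095999/4000000 − 31/800·(0))/(1+31/800) = 4929/5000 ≈ 0.985800
step 2 [1y] zero: DF = P = 9753/10000 ≈ 0.975300
step 3 [1.5y] bond c/2=21/800: DF=(2029229/2000000 − 21/800·(0.985800+0.975300))/(1+21/800) = 1877/2000 ≈ 0.938500
step 4 [2y] bond c/2=1/25: DF=(66607/62500 − 1/25·(0.985800+0.975300+0.938500))/(1+1/25) = 2283/2500 ≈ 0.913200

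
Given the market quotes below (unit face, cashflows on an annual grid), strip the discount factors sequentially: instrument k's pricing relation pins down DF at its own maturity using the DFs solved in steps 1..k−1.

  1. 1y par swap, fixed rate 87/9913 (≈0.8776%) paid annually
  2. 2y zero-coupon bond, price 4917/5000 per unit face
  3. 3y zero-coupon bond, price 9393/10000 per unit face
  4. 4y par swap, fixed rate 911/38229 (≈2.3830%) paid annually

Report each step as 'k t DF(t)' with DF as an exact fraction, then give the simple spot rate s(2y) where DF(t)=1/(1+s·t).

step 1 [1y] swap r/1=87/9913: DF=(1 − 87/9913·(0))/(1+87/9913) = 9913/10000 ≈ 0.991300
step 2 [2y] zero: DF = P = 4917/5000 ≈ 0.983400
step 3 [3y] zero: DF = P = 9393/10000 ≈ 0.939300
step 4 [4y] swap r/1=911/38229: DF=(1 − 911/38229·(0.991300+0.983400+0.939300))/(1+911/38229) = 9089/10000 ≈ 0.908900

1 1 9913/10000
2 2 4917/5000
3 3 9393/10000
4 4 9089/10000
s(2y) = (1/(4917/5000) − 1)/(2) = 83/9834 ≈ 0.8440%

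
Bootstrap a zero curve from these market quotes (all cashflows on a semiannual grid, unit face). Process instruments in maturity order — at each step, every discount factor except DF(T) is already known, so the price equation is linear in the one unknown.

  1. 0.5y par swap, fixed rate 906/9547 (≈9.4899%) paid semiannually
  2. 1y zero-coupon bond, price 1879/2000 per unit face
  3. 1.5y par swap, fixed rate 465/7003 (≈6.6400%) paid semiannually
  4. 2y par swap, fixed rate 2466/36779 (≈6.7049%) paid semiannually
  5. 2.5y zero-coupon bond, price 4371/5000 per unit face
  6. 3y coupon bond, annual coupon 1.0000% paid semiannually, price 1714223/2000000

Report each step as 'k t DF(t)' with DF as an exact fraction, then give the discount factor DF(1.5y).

step 1 [0.5y] swap r/2=453/9547: DF=(1 − 453/9547·(0))/(1+453/9547) = 9547/10000 ≈ 0.954700
step 2 [1y] zero: DF = P = 1879/2000 ≈ 0.939500
step 3 [1.5y] swap r/2=465/14006: DF=(1 − 465/14006·(0.954700+0.939500))/(1+465/14006) = 907/1000 ≈ 0.907000
step 4 [2y] swap r/2=1233/36779: DF=(1 − 1233/36779·(0.954700+0.939500+0.907000))/(1+1233/36779) = 8767/10000 ≈ 0.876700
step 5 [2.5y] zero: DF = P = 4371/5000 ≈ 0.874200
step 6 [3y] bond c/2=1/200: DF=(1714223/2000000 − 1/200·(0.954700+0.939500+0.907000+0.876700+0.874200))/(1+1/200) = 4151/5000 ≈ 0.830200

1 1/2 9547/10000
2 1 1879/2000
3 3/2 907/1000
4 2 8767/10000
5 5/2 4371/5000
6 3 4151/5000
DF(1.5y) = 907/1000 ≈ 0.907000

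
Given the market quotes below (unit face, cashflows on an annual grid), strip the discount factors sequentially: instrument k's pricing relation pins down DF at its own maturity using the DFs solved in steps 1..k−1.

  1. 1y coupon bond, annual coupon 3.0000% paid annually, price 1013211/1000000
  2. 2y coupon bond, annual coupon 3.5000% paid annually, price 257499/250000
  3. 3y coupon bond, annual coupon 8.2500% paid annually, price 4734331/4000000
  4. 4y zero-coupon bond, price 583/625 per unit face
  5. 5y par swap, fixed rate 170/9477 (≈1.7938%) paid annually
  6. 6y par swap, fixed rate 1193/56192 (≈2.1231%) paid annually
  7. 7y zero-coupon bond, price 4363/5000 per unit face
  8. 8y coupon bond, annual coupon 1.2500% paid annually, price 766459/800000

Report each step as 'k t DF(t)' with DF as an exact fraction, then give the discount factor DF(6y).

1 1 9837/10000
2 2 9619/10000
3 3 9451/10000
4 4 583/625
5 5 183/200
6 6 8807/10000
7 7 4363/5000
8 8 8661/10000
DF(6y) = 8807/10000 ≈ 0.880700

step 1 [1y] bond c/1=3/100: DF=(1013211/1000000 − 3/100·(0))/(1+3/100) = 9837/10000 ≈ 0.983700
step 2 [2y] bond c/1=7/200: DF=(257499/250000 − 7/200·(0.983700))/(1+7/200) = 9619/10000 ≈ 0.961900
step 3 [3y] bond c/1=33/400: DF=(4734331/4000000 − 33/400·(0.983700+0.961900))/(1+33/400) = 9451/10000 ≈ 0.945100
step 4 [4y] zero: DF = P = 583/625 ≈ 0.932800
step 5 [5y] swap r/1=170/9477: DF=(1 − 170/9477·(0.983700+0.961900+0.945100+0.932800))/(1+170/9477) = 183/200 ≈ 0.915000
step 6 [6y] swap r/1=1193/56192: DF=(1 − 1193/56192·(0.983700+0.961900+0.945100+0.932800+0.915000))/(1+1193/56192) = 8807/10000 ≈ 0.880700
step 7 [7y] zero: DF = P = 4363/5000 ≈ 0.872600
step 8 [8y] bond c/1=1/80: DF=(766459/800000 − 1/80·(0.983700+0.961900+0.945100+0.932800+0.915000+0.880700+0.872600))/(1+1/80) = 8661/10000 ≈ 0.866100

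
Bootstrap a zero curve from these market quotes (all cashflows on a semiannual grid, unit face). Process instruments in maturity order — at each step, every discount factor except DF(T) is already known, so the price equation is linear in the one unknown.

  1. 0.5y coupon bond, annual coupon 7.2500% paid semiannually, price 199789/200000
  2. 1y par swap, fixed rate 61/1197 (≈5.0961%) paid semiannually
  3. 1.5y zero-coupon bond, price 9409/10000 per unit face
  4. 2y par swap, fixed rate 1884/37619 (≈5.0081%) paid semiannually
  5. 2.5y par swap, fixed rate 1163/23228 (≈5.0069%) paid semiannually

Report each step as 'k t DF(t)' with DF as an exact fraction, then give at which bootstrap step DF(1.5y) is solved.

step 1 [0.5y] bond c/2=29/800: DF=(199789/200000 − 29/800·(0))/(1+29/800) = 241/250 ≈ 0.964000
step 2 [1y] swap r/2=61/2394: DF=(1 − 61/2394·(0.964000))/(1+61/2394) = 1189/1250 ≈ 0.951200
step 3 [1.5y] zero: DF = P = 9409/10000 ≈ 0.940900
step 4 [2y] swap r/2=942/37619: DF=(1 − 942/37619·(0.964000+0.951200+0.940900))/(1+942/37619) = 4529/5000 ≈ 0.905800
step 5 [2.5y] swap r/2=1163/46456: DF=(1 − 1163/46456·(0.964000+0.951200+0.940900+0.905800))/(1+1163/46456) = 8837/10000 ≈ 0.883700

1 1/2 241/250
2 1 1189/1250
3 3/2 9409/10000
4 2 4529/5000
5 5/2 8837/10000
DF(1.5y) is solved at step 3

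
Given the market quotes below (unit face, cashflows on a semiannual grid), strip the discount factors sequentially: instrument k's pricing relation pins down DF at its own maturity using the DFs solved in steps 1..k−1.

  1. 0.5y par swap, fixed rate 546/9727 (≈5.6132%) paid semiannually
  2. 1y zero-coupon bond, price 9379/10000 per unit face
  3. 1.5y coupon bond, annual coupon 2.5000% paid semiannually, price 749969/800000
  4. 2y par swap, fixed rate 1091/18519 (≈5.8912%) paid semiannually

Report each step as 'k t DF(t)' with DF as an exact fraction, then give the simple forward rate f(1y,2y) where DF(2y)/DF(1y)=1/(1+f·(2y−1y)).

step 1 [0.5y] swap r/2=273/9727: DF=(1 − 273/9727·(0))/(1+273/9727) = 9727/10000 ≈ 0.972700
step 2 [1y] zero: DF = P = 9379/10000 ≈ 0.937900
step 3 [1.5y] bond c/2=1/80: DF=(749969/800000 − 1/80·(0.972700+0.937900))/(1+1/80) = 9023/10000 ≈ 0.902300
step 4 [2y] swap r/2=1091/37038: DF=(1 − 1091/37038·(0.972700+0.937900+0.902300))/(1+1091/37038) = 8909/10000 ≈ 0.890900

1 1/2 9727/10000
2 1 9379/10000
3 3/2 9023/10000
4 2 8909/10000
f(1y,2y) = ((9379/10000)/(8909/10000) − 1)/(1) = 470/8909 ≈ 5.2756%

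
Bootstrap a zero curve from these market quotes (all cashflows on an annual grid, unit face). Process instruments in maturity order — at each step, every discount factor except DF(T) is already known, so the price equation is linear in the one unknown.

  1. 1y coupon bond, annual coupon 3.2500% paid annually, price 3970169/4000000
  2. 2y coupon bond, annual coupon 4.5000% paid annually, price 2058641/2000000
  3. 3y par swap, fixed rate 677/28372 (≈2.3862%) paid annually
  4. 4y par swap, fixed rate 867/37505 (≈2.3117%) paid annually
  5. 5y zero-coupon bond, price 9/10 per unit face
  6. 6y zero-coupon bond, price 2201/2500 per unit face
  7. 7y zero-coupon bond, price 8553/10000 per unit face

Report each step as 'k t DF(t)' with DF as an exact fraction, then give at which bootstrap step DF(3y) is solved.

1 1 9613/10000
2 2 2359/2500
3 3 9323/10000
4 4 9133/10000
5 5 9/10
6 6 2201/2500
7 7 8553/10000
DF(3y) is solved at step 3

step 1 [1y] bond c/1=13/400: DF=(3970169/4000000 − 13/400·(0))/(1+13/400) = 9613/10000 ≈ 0.961300
step 2 [2y] bond c/1=9/200: DF=(2058641/2000000 − 9/200·(0.961300))/(1+9/200) = 2359/2500 ≈ 0.943600
step 3 [3y] swap r/1=677/28372: DF=(1 − 677/28372·(0.961300+0.943600))/(1+677/28372) = 9323/10000 ≈ 0.932300
step 4 [4y] swap r/1=867/37505: DF=(1 − 867/37505·(0.961300+0.943600+0.932300))/(1+867/37505) = 9133/10000 ≈ 0.913300
step 5 [5y] zero: DF = P = 9/10 ≈ 0.900000
step 6 [6y] zero: DF = P = 2201/2500 ≈ 0.880400
step 7 [7y] zero: DF = P = 8553/10000 ≈ 0.855300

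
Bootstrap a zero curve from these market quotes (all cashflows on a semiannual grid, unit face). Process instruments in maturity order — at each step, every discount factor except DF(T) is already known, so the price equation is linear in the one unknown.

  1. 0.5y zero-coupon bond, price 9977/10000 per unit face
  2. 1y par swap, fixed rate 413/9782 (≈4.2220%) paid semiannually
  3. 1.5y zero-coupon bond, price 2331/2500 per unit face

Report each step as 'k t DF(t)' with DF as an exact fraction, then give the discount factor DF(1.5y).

step 1 [0.5y] zero: DF = P = 9977/10000 ≈ 0.997700
step 2 [1y] swap r/2=413/19564: DF=(1 − 413/19564·(0.997700))/(1+413/19564) = 9587/10000 ≈ 0.958700
step 3 [1.5y] zero: DF = P = 2331/2500 ≈ 0.932400

1 1/2 9977/10000
2 1 9587/10000
3 3/2 2331/2500
DF(1.5y) = 2331/2500 ≈ 0.932400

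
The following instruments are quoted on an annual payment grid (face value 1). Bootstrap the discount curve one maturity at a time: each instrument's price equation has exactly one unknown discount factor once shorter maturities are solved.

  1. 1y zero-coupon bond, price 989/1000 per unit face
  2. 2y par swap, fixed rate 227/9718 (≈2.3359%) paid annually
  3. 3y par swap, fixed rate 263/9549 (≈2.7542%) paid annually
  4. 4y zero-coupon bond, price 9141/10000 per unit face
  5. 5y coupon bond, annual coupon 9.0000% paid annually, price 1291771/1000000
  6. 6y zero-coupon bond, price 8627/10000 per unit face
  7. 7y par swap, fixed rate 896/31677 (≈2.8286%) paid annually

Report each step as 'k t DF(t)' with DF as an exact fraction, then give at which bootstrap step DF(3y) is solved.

step 1 [1y] zero: DF = P = 989/1000 ≈ 0.989000
step 2 [2y] swap r/1=227/9718: DF=(1 − 227/9718·(0.989000))/(1+227/9718) = 4773/5000 ≈ 0.954600
step 3 [3y] swap r/1=263/9549: DF=(1 − 263/9549·(0.989000+0.954600))/(1+263/9549) = 9211/10000 ≈ 0.921100
step 4 [4y] zero: DF = P = 9141/10000 ≈ 0.914100
step 5 [5y] bond c/1=9/100: DF=(1291771/1000000 − 9/100·(0.989000+0.954600+0.921100+0.914100))/(1+9/100) = 8731/10000 ≈ 0.873100
step 6 [6y] zero: DF = P = 8627/10000 ≈ 0.862700
step 7 [7y] swap r/1=896/31677: DF=(1 − 896/31677·(0.989000+0.954600+0.921100+0.914100+0.873100+0.862700))/(1+896/31677) = 513/625 ≈ 0.820800

1 1 989/1000
2 2 4773/5000
3 3 9211/10000
4 4 9141/10000
5 5 8731/10000
6 6 8627/10000
7 7 513/625
DF(3y) is solved at step 3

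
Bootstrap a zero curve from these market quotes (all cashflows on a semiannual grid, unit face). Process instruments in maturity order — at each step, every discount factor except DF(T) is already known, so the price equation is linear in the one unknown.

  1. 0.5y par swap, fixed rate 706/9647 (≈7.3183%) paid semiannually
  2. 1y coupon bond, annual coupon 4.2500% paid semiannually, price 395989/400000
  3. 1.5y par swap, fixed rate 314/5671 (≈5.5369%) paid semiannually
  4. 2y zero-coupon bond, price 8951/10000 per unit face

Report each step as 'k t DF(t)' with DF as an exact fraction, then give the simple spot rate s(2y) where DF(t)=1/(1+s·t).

1 1/2 9647/10000
2 1 9493/10000
3 3/2 1843/2000
4 2 8951/10000
s(2y) = (1/(8951/10000) − 1)/(2) = 1049/17902 ≈ 5.8597%

step 1 [0.5y] swap r/2=353/9647: DF=(1 − 353/9647·(0))/(1+353/9647) = 9647/10000 ≈ 0.964700
step 2 [1y] bond c/2=17/800: DF=(395989/400000 − 17/800·(0.964700))/(1+17/800) = 9493/10000 ≈ 0.949300
step 3 [1.5y] swap r/2=157/5671: DF=(1 − 157/5671·(0.964700+0.949300))/(1+157/5671) = 1843/2000 ≈ 0.921500
step 4 [2y] zero: DF = P = 8951/10000 ≈ 0.895100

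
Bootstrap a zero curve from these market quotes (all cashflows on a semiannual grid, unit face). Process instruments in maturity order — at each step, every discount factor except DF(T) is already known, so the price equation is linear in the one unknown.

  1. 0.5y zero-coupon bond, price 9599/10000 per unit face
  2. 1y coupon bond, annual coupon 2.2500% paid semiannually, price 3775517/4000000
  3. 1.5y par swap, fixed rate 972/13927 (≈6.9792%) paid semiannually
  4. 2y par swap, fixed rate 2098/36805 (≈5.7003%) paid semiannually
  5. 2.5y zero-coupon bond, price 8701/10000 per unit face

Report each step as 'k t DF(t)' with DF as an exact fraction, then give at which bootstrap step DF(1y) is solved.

1 1/2 9599/10000
2 1 9227/10000
3 3/2 2257/2500
4 2 8951/10000
5 5/2 8701/10000
DF(1y) is solved at step 2

step 1 [0.5y] zero: DF = P = 9599/10000 ≈ 0.959900
step 2 [1y] bond c/2=9/800: DF=(3775517/4000000 − 9/800·(0.959900))/(1+9/800) = 9227/10000 ≈ 0.922700
step 3 [1.5y] swap r/2=486/13927: DF=(1 − 486/13927·(0.959900+0.922700))/(1+486/13927) = 2257/2500 ≈ 0.902800
step 4 [2y] swap r/2=1049/36805: DF=(1 − 1049/36805·(0.959900+0.922700+0.902800))/(1+1049/36805) = 8951/10000 ≈ 0.895100
step 5 [2.5y] zero: DF = P = 8701/10000 ≈ 0.870100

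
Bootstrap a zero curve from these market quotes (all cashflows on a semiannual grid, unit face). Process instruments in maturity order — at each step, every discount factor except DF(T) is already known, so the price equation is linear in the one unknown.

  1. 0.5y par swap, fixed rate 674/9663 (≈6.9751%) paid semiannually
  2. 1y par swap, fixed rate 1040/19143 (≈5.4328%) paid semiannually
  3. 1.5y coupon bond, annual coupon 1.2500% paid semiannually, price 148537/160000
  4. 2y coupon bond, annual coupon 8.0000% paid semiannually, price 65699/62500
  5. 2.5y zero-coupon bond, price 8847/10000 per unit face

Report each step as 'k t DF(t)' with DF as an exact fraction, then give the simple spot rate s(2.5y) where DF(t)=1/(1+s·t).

step 1 [0.5y] swap r/2=337/9663: DF=(1 − 337/9663·(0))/(1+337/9663) = 9663/10000 ≈ 0.966300
step 2 [1y] swap r/2=520/19143: DF=(1 − 520/19143·(0.966300))/(1+520/19143) = 237/250 ≈ 0.948000
step 3 [1.5y] bond c/2=1/160: DF=(148537/160000 − 1/160·(0.966300+0.948000))/(1+1/160) = 9107/10000 ≈ 0.910700
step 4 [2y] bond c/2=1/25: DF=(65699/62500 − 1/25·(0.966300+0.948000+0.910700))/(1+1/25) = 9021/10000 ≈ 0.902100
step 5 [2.5y] zero: DF = P = 8847/10000 ≈ 0.884700

1 1/2 9663/10000
2 1 237/250
3 3/2 9107/10000
4 2 9021/10000
5 5/2 8847/10000
s(2.5y) = (1/(8847/10000) − 1)/(5/2) = 2306/44235 ≈ 5.2131%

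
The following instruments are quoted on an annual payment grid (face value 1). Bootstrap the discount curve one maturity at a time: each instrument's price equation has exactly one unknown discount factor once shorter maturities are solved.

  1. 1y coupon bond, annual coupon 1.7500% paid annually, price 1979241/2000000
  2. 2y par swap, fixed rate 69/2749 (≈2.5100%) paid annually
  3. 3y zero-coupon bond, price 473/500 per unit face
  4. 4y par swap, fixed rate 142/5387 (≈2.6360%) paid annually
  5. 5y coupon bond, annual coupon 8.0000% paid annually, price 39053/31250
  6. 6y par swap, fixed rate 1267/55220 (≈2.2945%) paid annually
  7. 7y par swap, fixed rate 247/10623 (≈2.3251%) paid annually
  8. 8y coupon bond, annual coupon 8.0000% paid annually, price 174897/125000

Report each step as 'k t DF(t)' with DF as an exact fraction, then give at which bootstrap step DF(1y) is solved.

step 1 [1y] bond c/1=7/400: DF=(1979241/2000000 − 7/400·(0))/(1+7/400) = 4863/5000 ≈ 0.972600
step 2 [2y] swap r/1=69/2749: DF=(1 − 69/2749·(0.972600))/(1+69/2749) = 9517/10000 ≈ 0.951700
step 3 [3y] zero: DF = P = 473/500 ≈ 0.946000
step 4 [4y] swap r/1=142/5387: DF=(1 − 142/5387·(0.972600+0.951700+0.946000))/(1+142/5387) = 4503/5000 ≈ 0.900600
step 5 [5y] bond c/1=2/25: DF=(39053/31250 − 2/25·(0.972600+0.951700+0.946000+0.900600))/(1+2/25) = 4389/5000 ≈ 0.877800
step 6 [6y] swap r/1=1267/55220: DF=(1 − 1267/55220·(0.972600+0.951700+0.946000+0.900600+0.877800))/(1+1267/55220) = 8733/10000 ≈ 0.873300
step 7 [7y] swap r/1=247/10623: DF=(1 − 247/10623·(0.972600+0.951700+0.946000+0.900600+0.877800+0.873300))/(1+247/10623) = 4259/5000 ≈ 0.851800
step 8 [8y] bond c/1=2/25: DF=(174897/125000 − 2/25·(0.972600+0.951700+0.946000+0.900600+0.877800+0.873300+0.851800))/(1+2/25) = 4117/5000 ≈ 0.823400

1 1 4863/5000
2 2 9517/10000
3 3 473/500
4 4 4503/5000
5 5 4389/5000
6 6 8733/10000
7 7 4259/5000
8 8 4117/5000
DF(1y) is solved at step 1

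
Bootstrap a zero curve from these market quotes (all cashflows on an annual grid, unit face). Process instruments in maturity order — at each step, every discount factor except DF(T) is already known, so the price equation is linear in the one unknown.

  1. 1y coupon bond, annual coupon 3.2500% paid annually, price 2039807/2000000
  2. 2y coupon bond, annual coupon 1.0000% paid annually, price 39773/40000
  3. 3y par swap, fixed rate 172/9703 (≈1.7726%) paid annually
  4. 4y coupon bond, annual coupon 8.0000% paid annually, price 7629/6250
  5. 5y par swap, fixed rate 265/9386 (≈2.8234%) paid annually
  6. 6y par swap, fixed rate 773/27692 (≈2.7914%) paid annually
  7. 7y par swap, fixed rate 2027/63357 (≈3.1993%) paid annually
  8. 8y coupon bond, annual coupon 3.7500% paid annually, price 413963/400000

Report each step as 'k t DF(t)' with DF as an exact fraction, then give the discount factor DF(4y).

step 1 [1y] bond c/1=13/400: DF=(2039807/2000000 − 13/400·(0))/(1+13/400) = 4939/5000 ≈ 0.987800
step 2 [2y] bond c/1=1/100: DF=(39773/40000 − 1/100·(0.987800))/(1+1/100) = 9747/10000 ≈ 0.974700
step 3 [3y] swap r/1=172/9703: DF=(1 − 172/9703·(0.987800+0.974700))/(1+172/9703) = 2371/2500 ≈ 0.948400
step 4 [4y] bond c/1=2/25: DF=(7629/6250 − 2/25·(0.987800+0.974700+0.948400))/(1+2/25) = 4573/5000 ≈ 0.914600
step 5 [5y] swap r/1=265/9386: DF=(1 − 265/9386·(0.987800+0.974700+0.948400+0.914600))/(1+265/9386) = 347/400 ≈ 0.867500
step 6 [6y] swap r/1=773/27692: DF=(1 − 773/27692·(0.987800+0.974700+0.948400+0.914600+0.867500))/(1+773/27692) = 4227/5000 ≈ 0.845400
step 7 [7y] swap r/1=2027/63357: DF=(1 − 2027/63357·(0.987800+0.974700+0.948400+0.914600+0.867500+0.845400))/(1+2027/63357) = 7973/10000 ≈ 0.797300
step 8 [8y] bond c/1=3/80: DF=(413963/400000 − 3/80·(0.987800+0.974700+0.948400+0.914600+0.867500+0.845400+0.797300))/(1+3/80) = 1537/2000 ≈ 0.768500

1 1 4939/5000
2 2 9747/10000
3 3 2371/2500
4 4 4573/5000
5 5 347/400
6 6 4227/5000
7 7 7973/10000
8 8 1537/2000
DF(4y) = 4573/5000 ≈ 0.914600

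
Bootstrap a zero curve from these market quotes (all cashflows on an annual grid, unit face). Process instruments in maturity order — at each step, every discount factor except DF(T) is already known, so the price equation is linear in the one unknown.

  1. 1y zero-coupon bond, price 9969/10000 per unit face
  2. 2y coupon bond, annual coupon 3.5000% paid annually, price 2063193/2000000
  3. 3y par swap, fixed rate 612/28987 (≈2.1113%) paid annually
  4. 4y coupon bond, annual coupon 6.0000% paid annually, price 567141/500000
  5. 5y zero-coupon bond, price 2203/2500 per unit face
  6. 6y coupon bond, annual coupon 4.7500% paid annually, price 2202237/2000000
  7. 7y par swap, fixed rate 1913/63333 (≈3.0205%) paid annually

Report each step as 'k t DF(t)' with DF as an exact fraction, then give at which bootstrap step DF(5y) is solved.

1 1 9969/10000
2 2 963/1000
3 3 2347/2500
4 4 453/500
5 5 2203/2500
6 6 8387/10000
7 7 8087/10000
DF(5y) is solved at step 5

step 1 [1y] zero: DF = P = 9969/10000 ≈ 0.996900
step 2 [2y] bond c/1=7/200: DF=(2063193/2000000 − 7/200·(0.996900))/(1+7/200) = 963/1000 ≈ 0.963000
step 3 [3y] swap r/1=612/28987: DF=(1 − 612/28987·(0.996900+0.963000))/(1+612/28987) = 2347/2500 ≈ 0.938800
step 4 [4y] bond c/1=3/50: DF=(567141/500000 − 3/50·(0.996900+0.963000+0.938800))/(1+3/50) = 453/500 ≈ 0.906000
step 5 [5y] zero: DF = P = 2203/2500 ≈ 0.881200
step 6 [6y] bond c/1=19/400: DF=(2202237/2000000 − 19/400·(0.996900+0.963000+0.938800+0.906000+0.881200))/(1+19/400) = 8387/10000 ≈ 0.838700
step 7 [7y] swap r/1=1913/63333: DF=(1 − 1913/63333·(0.996900+0.963000+0.938800+0.906000+0.881200+0.838700))/(1+1913/63333) = 8087/10000 ≈ 0.808700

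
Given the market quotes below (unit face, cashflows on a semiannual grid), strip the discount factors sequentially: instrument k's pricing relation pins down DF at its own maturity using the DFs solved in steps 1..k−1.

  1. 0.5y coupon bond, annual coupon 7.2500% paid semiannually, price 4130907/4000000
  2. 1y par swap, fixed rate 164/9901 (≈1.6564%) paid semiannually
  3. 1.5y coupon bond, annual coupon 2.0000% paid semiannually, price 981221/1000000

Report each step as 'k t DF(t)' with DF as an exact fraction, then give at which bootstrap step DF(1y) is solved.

step 1 [0.5y] bond c/2=29/800: DF=(4130907/4000000 − 29/800·(0))/(1+29/800) = 4983/5000 ≈ 0.996600
step 2 [1y] swap r/2=82/9901: DF=(1 − 82/9901·(0.996600))/(1+82/9901) = 2459/2500 ≈ 0.983600
step 3 [1.5y] bond c/2=1/100: DF=(981221/1000000 − 1/100·(0.996600+0.983600))/(1+1/100) = 9519/10000 ≈ 0.951900

1 1/2 4983/5000
2 1 2459/2500
3 3/2 9519/10000
DF(1y) is solved at step 2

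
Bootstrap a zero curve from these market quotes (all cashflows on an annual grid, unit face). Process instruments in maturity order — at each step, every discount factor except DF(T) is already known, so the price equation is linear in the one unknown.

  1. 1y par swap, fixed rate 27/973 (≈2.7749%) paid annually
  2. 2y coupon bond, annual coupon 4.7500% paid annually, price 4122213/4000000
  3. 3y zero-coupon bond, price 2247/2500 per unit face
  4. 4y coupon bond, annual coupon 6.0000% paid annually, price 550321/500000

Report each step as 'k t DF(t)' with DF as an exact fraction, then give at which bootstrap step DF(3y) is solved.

1 1 973/1000
2 2 9397/10000
3 3 2247/2500
4 4 1099/1250
DF(3y) is solved at step 3

step 1 [1y] swap r/1=27/973: DF=(1 − 27/973·(0))/(1+27/973) = 973/1000 ≈ 0.973000
step 2 [2y] bond c/1=19/400: DF=(4122213/4000000 − 19/400·(0.973000))/(1+19/400) = 9397/10000 ≈ 0.939700
step 3 [3y] zero: DF = P = 2247/2500 ≈ 0.898800
step 4 [4y] bond c/1=3/50: DF=(550321/500000 − 3/50·(0.973000+0.939700+0.898800))/(1+3/50) = 1099/1250 ≈ 0.879200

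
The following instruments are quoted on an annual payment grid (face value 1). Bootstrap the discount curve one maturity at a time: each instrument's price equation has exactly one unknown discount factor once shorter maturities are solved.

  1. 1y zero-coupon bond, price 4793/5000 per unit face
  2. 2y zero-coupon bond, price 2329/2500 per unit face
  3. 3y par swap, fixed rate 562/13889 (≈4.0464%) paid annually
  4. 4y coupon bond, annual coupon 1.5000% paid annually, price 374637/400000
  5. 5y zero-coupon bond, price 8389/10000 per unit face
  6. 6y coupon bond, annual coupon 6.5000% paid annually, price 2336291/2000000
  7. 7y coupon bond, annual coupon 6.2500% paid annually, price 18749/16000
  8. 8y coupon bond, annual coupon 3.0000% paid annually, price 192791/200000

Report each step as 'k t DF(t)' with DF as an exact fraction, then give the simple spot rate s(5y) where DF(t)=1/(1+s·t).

step 1 [1y] zero: DF = P = 4793/5000 ≈ 0.958600
step 2 [2y] zero: DF = P = 2329/2500 ≈ 0.931600
step 3 [3y] swap r/1=562/13889: DF=(1 − 562/13889·(0.958600+0.931600))/(1+562/13889) = 2219/2500 ≈ 0.887600
step 4 [4y] bond c/1=3/200: DF=(374637/400000 − 3/200·(0.958600+0.931600+0.887600))/(1+3/200) = 8817/10000 ≈ 0.881700
step 5 [5y] zero: DF = P = 8389/10000 ≈ 0.838900
step 6 [6y] bond c/1=13/200: DF=(2336291/2000000 − 13/200·(0.958600+0.931600+0.887600+0.881700+0.838900))/(1+13/200) = 8223/10000 ≈ 0.822300
step 7 [7y] bond c/1=1/16: DF=(18749/16000 − 1/16·(0.958600+0.931600+0.887600+0.881700+0.838900+0.822300))/(1+1/16) = 7899/10000 ≈ 0.789900
step 8 [8y] bond c/1=3/100: DF=(192791/200000 − 3/100·(0.958600+0.931600+0.887600+0.881700+0.838900+0.822300+0.789900))/(1+3/100) = 7579/10000 ≈ 0.757900

1 1 4793/5000
2 2 2329/2500
3 3 2219/2500
4 4 8817/10000
5 5 8389/10000
6 6 8223/10000
7 7 7899/10000
8 8 7579/10000
s(5y) = (1/(8389/10000) − 1)/(5) = 1611/41945 ≈ 3.8407%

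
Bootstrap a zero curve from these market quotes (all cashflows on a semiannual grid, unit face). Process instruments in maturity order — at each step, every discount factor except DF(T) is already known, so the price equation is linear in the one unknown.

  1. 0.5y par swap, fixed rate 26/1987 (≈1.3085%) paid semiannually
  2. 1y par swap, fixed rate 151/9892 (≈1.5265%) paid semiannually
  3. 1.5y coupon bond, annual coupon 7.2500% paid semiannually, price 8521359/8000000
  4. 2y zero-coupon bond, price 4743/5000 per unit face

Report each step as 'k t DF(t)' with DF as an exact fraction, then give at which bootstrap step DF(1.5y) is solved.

1 1/2 1987/2000
2 1 9849/10000
3 3/2 9587/10000
4 2 4743/5000
DF(1.5y) is solved at step 3

step 1 [0.5y] swap r/2=13/1987: DF=(1 − 13/1987·(0))/(1+13/1987) = 1987/2000 ≈ 0.993500
step 2 [1y] swap r/2=151/19784: DF=(1 − 151/19784·(0.993500))/(1+151/19784) = 9849/10000 ≈ 0.984900
step 3 [1.5y] bond c/2=29/800: DF=(8521359/8000000 − 29/800·(0.993500+0.984900))/(1+29/800) = 9587/10000 ≈ 0.958700
step 4 [2y] zero: DF = P = 4743/5000 ≈ 0.948600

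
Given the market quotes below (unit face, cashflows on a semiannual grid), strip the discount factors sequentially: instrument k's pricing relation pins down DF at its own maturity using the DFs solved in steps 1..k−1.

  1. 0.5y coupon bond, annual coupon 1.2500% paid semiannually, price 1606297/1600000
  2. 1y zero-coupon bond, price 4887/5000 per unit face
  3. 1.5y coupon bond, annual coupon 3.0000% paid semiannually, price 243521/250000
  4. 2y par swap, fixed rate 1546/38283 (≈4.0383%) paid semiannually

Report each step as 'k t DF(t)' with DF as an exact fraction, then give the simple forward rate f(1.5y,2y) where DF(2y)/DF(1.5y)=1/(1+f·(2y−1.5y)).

1 1/2 9977/10000
2 1 4887/5000
3 3/2 1861/2000
4 2 9227/10000
f(1.5y,2y) = ((1861/2000)/(9227/10000) − 1)/(1/2) = 156/9227 ≈ 1.6907%

step 1 [0.5y] bond c/2=1/160: DF=(1606297/1600000 − 1/160·(0))/(1+1/160) = 9977/10000 ≈ 0.997700
step 2 [1y] zero: DF = P = 4887/5000 ≈ 0.977400
step 3 [1.5y] bond c/2=3/200: DF=(243521/250000 − 3/200·(0.997700+0.977400))/(1+3/200) = 1861/2000 ≈ 0.930500
step 4 [2y] swap r/2=773/38283: DF=(1 − 773/38283·(0.997700+0.977400+0.930500))/(1+773/38283) = 9227/10000 ≈ 0.922700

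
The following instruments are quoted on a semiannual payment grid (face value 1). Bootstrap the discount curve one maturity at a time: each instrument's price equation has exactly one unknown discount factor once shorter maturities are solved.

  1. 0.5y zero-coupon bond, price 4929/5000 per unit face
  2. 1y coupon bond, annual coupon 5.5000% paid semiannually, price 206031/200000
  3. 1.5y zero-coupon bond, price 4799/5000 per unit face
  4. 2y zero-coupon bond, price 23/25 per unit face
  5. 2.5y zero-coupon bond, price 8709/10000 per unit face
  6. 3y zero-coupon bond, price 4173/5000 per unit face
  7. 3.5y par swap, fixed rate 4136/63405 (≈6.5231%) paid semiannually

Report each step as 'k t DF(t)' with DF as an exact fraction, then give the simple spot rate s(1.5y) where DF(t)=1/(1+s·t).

step 1 [0.5y] zero: DF = P = 4929/5000 ≈ 0.985800
step 2 [1y] bond c/2=11/400: DF=(206031/200000 − 11/400·(0.985800))/(1+11/400) = 4881/5000 ≈ 0.976200
step 3 [1.5y] zero: DF = P = 4799/5000 ≈ 0.959800
step 4 [2y] zero: DF = P = 23/25 ≈ 0.920000
step 5 [2.5y] zero: DF = P = 8709/10000 ≈ 0.870900
step 6 [3y] zero: DF = P = 4173/5000 ≈ 0.834600
step 7 [3.5y] swap r/2=2068/63405: DF=(1 − 2068/63405·(0.985800+0.976200+0.959800+0.920000+0.870900+0.834600))/(1+2068/63405) = 1983/2500 ≈ 0.793200

1 1/2 4929/5000
2 1 4881/5000
3 3/2 4799/5000
4 2 23/25
5 5/2 8709/10000
6 3 4173/5000
7 7/2 1983/2500
s(1.5y) = (1/(4799/5000) − 1)/(3/2) = 134/4799 ≈ 2.7922%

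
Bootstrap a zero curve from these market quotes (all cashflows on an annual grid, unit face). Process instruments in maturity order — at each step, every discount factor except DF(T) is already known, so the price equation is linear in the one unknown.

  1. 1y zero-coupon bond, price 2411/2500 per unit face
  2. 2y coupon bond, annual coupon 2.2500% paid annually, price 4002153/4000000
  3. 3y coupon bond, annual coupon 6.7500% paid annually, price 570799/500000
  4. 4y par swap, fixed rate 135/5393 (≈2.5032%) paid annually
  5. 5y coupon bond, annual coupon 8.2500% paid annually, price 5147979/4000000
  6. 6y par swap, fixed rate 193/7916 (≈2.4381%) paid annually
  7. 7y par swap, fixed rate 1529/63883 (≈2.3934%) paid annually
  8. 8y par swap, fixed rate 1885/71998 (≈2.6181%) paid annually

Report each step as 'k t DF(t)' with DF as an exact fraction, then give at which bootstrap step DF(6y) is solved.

step 1 [1y] zero: DF = P = 2411/2500 ≈ 0.964400
step 2 [2y] bond c/1=9/400: DF=(4002153/4000000 − 9/400·(0.964400))/(1+9/400) = 9573/10000 ≈ 0.957300
step 3 [3y] bond c/1=27/400: DF=(570799/500000 − 27/400·(0.964400+0.957300))/(1+27/400) = 9479/10000 ≈ 0.947900
step 4 [4y] swap r/1=135/5393: DF=(1 − 135/5393·(0.964400+0.957300+0.947900))/(1+135/5393) = 1811/2000 ≈ 0.905500
step 5 [5y] bond c/1=33/400: DF=(5147979/4000000 − 33/400·(0.964400+0.957300+0.947900+0.905500))/(1+33/400) = 2253/2500 ≈ 0.901200
step 6 [6y] swap r/1=193/7916: DF=(1 − 193/7916·(0.964400+0.957300+0.947900+0.905500+0.901200))/(1+193/7916) = 8649/10000 ≈ 0.864900
step 7 [7y] swap r/1=1529/63883: DF=(1 − 1529/63883·(0.964400+0.957300+0.947900+0.905500+0.901200+0.864900))/(1+1529/63883) = 8471/10000 ≈ 0.847100
step 8 [8y] swap r/1=1885/71998: DF=(1 − 1885/71998·(0.964400+0.957300+0.947900+0.905500+0.901200+0.864900+0.847100))/(1+1885/71998) = 1623/2000 ≈ 0.811500

1 1 2411/2500
2 2 9573/10000
3 3 9479/10000
4 4 1811/2000
5 5 2253/2500
6 6 8649/10000
7 7 8471/10000
8 8 1623/2000
DF(6y) is solved at step 6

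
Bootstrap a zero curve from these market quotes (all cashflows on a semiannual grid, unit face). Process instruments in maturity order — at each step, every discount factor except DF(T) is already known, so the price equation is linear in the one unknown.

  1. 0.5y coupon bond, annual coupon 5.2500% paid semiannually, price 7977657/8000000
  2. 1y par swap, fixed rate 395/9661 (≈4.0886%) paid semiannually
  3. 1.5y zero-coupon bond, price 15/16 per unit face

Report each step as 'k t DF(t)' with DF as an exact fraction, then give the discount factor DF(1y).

step 1 [0.5y] bond c/2=21/800: DF=(7977657/8000000 − 21/800·(0))/(1+21/800) = 9717/10000 ≈ 0.971700
step 2 [1y] swap r/2=395/19322: DF=(1 − 395/19322·(0.971700))/(1+395/19322) = 1921/2000 ≈ 0.960500
step 3 [1.5y] zero: DF = P = 15/16 ≈ 0.937500

1 1/2 9717/10000
2 1 1921/2000
3 3/2 15/16
DF(1y) = 1921/2000 ≈ 0.960500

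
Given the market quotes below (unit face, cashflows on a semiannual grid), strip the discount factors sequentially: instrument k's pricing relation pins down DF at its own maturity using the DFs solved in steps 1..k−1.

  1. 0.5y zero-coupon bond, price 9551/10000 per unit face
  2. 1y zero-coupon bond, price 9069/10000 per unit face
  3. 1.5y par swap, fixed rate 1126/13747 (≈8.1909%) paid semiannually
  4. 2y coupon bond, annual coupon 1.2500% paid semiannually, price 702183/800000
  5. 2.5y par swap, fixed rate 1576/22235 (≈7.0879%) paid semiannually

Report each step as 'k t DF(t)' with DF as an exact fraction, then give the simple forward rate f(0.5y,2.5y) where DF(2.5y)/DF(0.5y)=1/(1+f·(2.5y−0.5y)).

step 1 [0.5y] zero: DF = P = 9551/10000 ≈ 0.955100
step 2 [1y] zero: DF = P = 9069/10000 ≈ 0.906900
step 3 [1.5y] swap r/2=563/13747: DF=(1 − 563/13747·(0.955100+0.906900))/(1+563/13747) = 4437/5000 ≈ 0.887400
step 4 [2y] bond c/2=1/160: DF=(702183/800000 − 1/160·(0.955100+0.906900+0.887400))/(1+1/160) = 1069/1250 ≈ 0.855200
step 5 [2.5y] swap r/2=788/22235: DF=(1 − 788/22235·(0.955100+0.906900+0.887400+0.855200))/(1+788/22235) = 1053/1250 ≈ 0.842400

1 1/2 9551/10000
2 1 9069/10000
3 3/2 4437/5000
4 2 1069/1250
5 5/2 1053/1250
f(0.5y,2.5y) = ((9551/10000)/(1053/1250) − 1)/(2) = 1127/16848 ≈ 6.6892%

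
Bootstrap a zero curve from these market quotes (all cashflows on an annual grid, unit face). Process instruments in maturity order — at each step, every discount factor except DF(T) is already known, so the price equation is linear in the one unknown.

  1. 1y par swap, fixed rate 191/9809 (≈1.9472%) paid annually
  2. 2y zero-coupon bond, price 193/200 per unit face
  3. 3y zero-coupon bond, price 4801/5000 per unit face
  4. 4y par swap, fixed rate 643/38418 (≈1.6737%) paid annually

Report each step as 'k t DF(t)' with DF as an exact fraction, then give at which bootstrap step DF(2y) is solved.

step 1 [1y] swap r/1=191/9809: DF=(1 − 191/9809·(0))/(1+191/9809) = 9809/10000 ≈ 0.980900
step 2 [2y] zero: DF = P = 193/200 ≈ 0.965000
step 3 [3y] zero: DF = P = 4801/5000 ≈ 0.960200
step 4 [4y] swap r/1=643/38418: DF=(1 − 643/38418·(0.980900+0.965000+0.960200))/(1+643/38418) = 9357/10000 ≈ 0.935700

1 1 9809/10000
2 2 193/200
3 3 4801/5000
4 4 9357/10000
DF(2y) is solved at step 2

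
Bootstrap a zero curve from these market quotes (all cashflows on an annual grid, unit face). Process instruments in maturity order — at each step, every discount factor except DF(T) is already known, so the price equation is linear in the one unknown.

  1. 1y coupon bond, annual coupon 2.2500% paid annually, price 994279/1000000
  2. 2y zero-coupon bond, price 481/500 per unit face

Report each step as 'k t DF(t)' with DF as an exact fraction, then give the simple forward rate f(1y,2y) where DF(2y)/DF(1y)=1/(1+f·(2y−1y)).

step 1 [1y] bond c/1=9/400: DF=(994279/1000000 − 9/400·(0))/(1+9/400) = 2431/2500 ≈ 0.972400
step 2 [2y] zero: DF = P = 481/500 ≈ 0.962000

1 1 2431/2500
2 2 481/500
f(1y,2y) = ((2431/2500)/(481/500) − 1)/(1) = 2/185 ≈ 1.0811%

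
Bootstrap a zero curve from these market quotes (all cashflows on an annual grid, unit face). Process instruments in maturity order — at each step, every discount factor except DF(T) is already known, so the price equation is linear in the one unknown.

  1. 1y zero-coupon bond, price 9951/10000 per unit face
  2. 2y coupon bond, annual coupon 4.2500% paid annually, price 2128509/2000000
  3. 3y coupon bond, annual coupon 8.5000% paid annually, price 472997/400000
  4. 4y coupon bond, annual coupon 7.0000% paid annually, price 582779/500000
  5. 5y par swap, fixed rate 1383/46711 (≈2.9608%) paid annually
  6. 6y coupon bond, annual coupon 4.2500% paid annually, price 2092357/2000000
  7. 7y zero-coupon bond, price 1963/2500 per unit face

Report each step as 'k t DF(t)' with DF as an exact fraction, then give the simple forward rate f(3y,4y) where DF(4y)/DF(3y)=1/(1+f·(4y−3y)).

1 1 9951/10000
2 2 9803/10000
3 3 9351/10000
4 4 8989/10000
5 5 8617/10000
6 6 8131/10000
7 7 1963/2500
f(3y,4y) = ((9351/10000)/(8989/10000) − 1)/(1) = 362/8989 ≈ 4.0271%

step 1 [1y] zero: DF = P = 9951/10000 ≈ 0.995100
step 2 [2y] bond c/1=17/400: DF=(2128509/2000000 − 17/400·(0.995100))/(1+17/400) = 9803/10000 ≈ 0.980300
step 3 [3y] bond c/1=17/200: DF=(472997/400000 − 17/200·(0.995100+0.980300))/(1+17/200) = 9351/10000 ≈ 0.935100
step 4 [4y] bond c/1=7/100: DF=(582779/500000 − 7/100·(0.995100+0.980300+0.935100))/(1+7/100) = 8989/10000 ≈ 0.898900
step 5 [5y] swap r/1=1383/46711: DF=(1 − 1383/46711·(0.995100+0.980300+0.935100+0.898900))/(1+1383/46711) = 8617/10000 ≈ 0.861700
step 6 [6y] bond c/1=17/400: DF=(2092357/2000000 − 17/400·(0.995100+0.980300+0.935100+0.898900+0.861700))/(1+17/400) = 8131/10000 ≈ 0.813100
step 7 [7y] zero: DF = P = 1963/2500 ≈ 0.785200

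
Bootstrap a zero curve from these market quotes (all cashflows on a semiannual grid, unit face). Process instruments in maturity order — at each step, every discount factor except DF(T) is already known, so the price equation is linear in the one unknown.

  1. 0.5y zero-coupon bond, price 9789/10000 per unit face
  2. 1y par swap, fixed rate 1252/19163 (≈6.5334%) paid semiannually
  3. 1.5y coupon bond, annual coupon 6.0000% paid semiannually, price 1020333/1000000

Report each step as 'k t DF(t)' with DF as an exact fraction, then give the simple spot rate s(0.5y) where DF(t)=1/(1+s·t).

step 1 [0.5y] zero: DF = P = 9789/10000 ≈ 0.978900
step 2 [1y] swap r/2=626/19163: DF=(1 − 626/19163·(0.978900))/(1+626/19163) = 4687/5000 ≈ 0.937400
step 3 [1.5y] bond c/2=3/100: DF=(1020333/1000000 − 3/100·(0.978900+0.937400))/(1+3/100) = 2337/2500 ≈ 0.934800

1 1/2 9789/10000
2 1 4687/5000
3 3/2 2337/2500
s(0.5y) = (1/(9789/10000) − 1)/(1/2) = 422/9789 ≈ 4.3110%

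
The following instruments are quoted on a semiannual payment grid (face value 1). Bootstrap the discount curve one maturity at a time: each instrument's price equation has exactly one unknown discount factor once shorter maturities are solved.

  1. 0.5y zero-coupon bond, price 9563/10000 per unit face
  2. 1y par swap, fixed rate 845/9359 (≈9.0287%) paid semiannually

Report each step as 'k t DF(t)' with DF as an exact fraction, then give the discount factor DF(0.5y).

1 1/2 9563/10000
2 1 1831/2000
DF(0.5y) = 9563/10000 ≈ 0.956300

step 1 [0.5y] zero: DF = P = 9563/10000 ≈ 0.956300
step 2 [1y] swap r/2=845/18718: DF=(1 − 845/18718·(0.956300))/(1+845/18718) = 1831/2000 ≈ 0.915500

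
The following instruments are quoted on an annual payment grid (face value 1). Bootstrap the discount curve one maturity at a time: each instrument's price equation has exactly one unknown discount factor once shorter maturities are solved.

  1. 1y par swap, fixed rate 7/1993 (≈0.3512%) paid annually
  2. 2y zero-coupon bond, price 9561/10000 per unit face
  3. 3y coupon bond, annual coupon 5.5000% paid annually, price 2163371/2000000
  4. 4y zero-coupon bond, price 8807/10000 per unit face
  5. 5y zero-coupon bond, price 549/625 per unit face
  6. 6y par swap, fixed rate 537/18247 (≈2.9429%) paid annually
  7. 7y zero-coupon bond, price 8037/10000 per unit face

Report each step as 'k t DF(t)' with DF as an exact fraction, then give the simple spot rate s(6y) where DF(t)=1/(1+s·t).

step 1 [1y] swap r/1=7/1993: DF=(1 − 7/1993·(0))/(1+7/1993) = 1993/2000 ≈ 0.996500
step 2 [2y] zero: DF = P = 9561/10000 ≈ 0.956100
step 3 [3y] bond c/1=11/200: DF=(2163371/2000000 − 11/200·(0.996500+0.956100))/(1+11/200) = 1847/2000 ≈ 0.923500
step 4 [4y] zero: DF = P = 8807/10000 ≈ 0.880700
step 5 [5y] zero: DF = P = 549/625 ≈ 0.878400
step 6 [6y] swap r/1=537/18247: DF=(1 − 537/18247·(0.996500+0.956100+0.923500+0.880700+0.878400))/(1+537/18247) = 8389/10000 ≈ 0.838900
step 7 [7y] zero: DF = P = 8037/10000 ≈ 0.803700

1 1 1993/2000
2 2 9561/10000
3 3 1847/2000
4 4 8807/10000
5 5 549/625
6 6 8389/10000
7 7 8037/10000
s(6y) = (1/(8389/10000) − 1)/(6) = 537/16778 ≈ 3.2006%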